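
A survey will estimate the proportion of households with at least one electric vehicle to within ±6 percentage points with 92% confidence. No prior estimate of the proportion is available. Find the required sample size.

For a proportion with margin E = 0.06 at 92% confidence, z = 1.751.
With no prior estimate, use p = 0.5, which maximizes p(1−p) at 0.25.
n = 0.25 × (z/E)² = 0.25 × (1.751/0.06)² = 212.92
Round up: n = 213.

213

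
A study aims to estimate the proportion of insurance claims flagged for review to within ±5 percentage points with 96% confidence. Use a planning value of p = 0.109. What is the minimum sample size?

164

For a proportion with margin E = 0.05 at 96% confidence, z = 2.054.
n = p̂(1−p̂)(z/E)² = 0.109 × 0.891 × (2.054/0.05)² = 163.89
Round up: n = 164.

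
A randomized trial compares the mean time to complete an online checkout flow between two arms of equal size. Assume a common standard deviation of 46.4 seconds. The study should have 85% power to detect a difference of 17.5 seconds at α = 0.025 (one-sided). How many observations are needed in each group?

For two equal groups, n per group = 2·((z_α + z_β)·σ/δ)².
z_α = 1.960; z_β = 1.036 (power 85%).
n = 2 × (2.996 × 46.4 / 17.5)² = 2 × 63.10 = 126.20
Round up: n = 127 per group.

127 per group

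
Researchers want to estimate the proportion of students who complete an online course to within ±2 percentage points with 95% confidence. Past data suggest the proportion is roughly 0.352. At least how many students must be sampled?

2191

For a proportion with margin E = 0.02 at 95% confidence, z = 1.960.
n = p̂(1−p̂)(z/E)² = 0.352 × 0.648 × (1.960/0.02)² = 2190.63
Round up: n = 2191.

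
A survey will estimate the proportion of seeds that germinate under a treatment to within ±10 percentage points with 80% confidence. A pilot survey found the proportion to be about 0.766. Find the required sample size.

n = 30

For a proportion with margin E = 0.1 at 80% confidence, z = 1.282.
n = p̂(1−p̂)(z/E)² = 0.766 × 0.234 × (1.282/0.1)² = 29.46
Round up: n = 30.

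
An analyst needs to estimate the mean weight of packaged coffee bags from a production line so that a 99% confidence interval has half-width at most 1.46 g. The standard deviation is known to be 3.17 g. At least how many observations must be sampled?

For a mean, the margin of error is E = z·σ/√n, so n = (zσ/E)².
At 99% confidence, z = 2.576.
n = (2.576 × 3.17 / 1.46)² = 31.28
Round up: n = 32.

n = 32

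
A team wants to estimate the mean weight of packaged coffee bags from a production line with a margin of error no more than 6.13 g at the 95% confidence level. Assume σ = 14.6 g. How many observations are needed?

22

For a mean, the margin of error is E = z·σ/√n, so n = (zσ/E)².
At 95% confidence, z = 1.960.
n = (1.960 × 14.6 / 6.13)² = 21.79
Round up: n = 22.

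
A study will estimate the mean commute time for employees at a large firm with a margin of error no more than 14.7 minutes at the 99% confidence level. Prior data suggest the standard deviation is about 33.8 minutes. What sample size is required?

For a mean, the margin of error is E = z·σ/√n, so n = (zσ/E)².
At 99% confidence, z = 2.576.
n = (2.576 × 33.8 / 14.7)² = 35.08
Round up: n = 36.

36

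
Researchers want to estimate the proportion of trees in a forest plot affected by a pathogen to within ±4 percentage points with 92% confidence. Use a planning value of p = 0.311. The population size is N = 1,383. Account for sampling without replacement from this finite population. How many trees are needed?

For a proportion with margin E = 0.04 at 92% confidence, z = 1.751.
n = p̂(1−p̂)(z/E)² = 0.311 × 0.689 × (1.751/0.04)² = 410.61 — call this n₀.
Finite-population correction with N = 1,383: n = n₀ / (1 + (n₀−1)/N) = 410.61 / 1.296 = 316.83
Round up: n = 317.

317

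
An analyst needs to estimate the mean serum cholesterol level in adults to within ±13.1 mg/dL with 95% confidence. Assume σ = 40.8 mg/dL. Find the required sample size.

For a mean, the margin of error is E = z·σ/√n, so n = (zσ/E)².
At 95% confidence, z = 1.960.
n = (1.960 × 40.8 / 13.1)² = 37.26
Round up: n = 38.

38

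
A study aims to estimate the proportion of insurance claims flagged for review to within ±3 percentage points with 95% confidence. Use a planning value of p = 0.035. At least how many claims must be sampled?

n = 145

For a proportion with margin E = 0.03 at 95% confidence, z = 1.960.
n = p̂(1−p̂)(z/E)² = 0.035 × 0.965 × (1.960/0.03)² = 144.17
Round up: n = 145.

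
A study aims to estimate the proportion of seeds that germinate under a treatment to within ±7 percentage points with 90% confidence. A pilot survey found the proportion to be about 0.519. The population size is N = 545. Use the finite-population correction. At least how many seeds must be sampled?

For a proportion with margin E = 0.07 at 90% confidence, z = 1.645.
n = p̂(1−p̂)(z/E)² = 0.519 × 0.481 × (1.645/0.07)² = 137.86 — call this n₀.
Finite-population correction with N = 545: n = n₀ / (1 + (n₀−1)/N) = 137.86 / 1.251 = 110.20
Round up: n = 111.

111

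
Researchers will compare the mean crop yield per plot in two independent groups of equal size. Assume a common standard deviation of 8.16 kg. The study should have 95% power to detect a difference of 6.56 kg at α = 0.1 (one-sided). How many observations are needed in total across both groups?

54 total

For two equal groups, n per group = 2·((z_α + z_β)·σ/δ)².
z_α = 1.282; z_β = 1.645 (power 95%).
n = 2 × (2.927 × 8.16 / 6.56)² = 2 × 13.26 = 26.52
Round up: n = 27 per group.
Total across both groups: 2 × 27 = 54.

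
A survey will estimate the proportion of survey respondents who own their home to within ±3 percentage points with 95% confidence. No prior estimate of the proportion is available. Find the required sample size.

n = 1068

For a proportion with margin E = 0.03 at 95% confidence, z = 1.960.
With no prior estimate, use p = 0.5, which maximizes p(1−p) at 0.25.
n = 0.25 × (z/E)² = 0.25 × (1.960/0.03)² = 1067.11
Round up: n = 1068.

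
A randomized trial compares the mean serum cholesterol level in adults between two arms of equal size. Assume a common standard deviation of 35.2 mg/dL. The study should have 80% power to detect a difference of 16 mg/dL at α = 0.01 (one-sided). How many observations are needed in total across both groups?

For two equal groups, n per group = 2·((z_α + z_β)·σ/δ)².
z_α = 2.326; z_β = 0.842 (power 80%).
n = 2 × (3.168 × 35.2 / 16)² = 2 × 48.58 = 97.16
Round up: n = 98 per group.
Total across both groups: 2 × 98 = 196.

196 total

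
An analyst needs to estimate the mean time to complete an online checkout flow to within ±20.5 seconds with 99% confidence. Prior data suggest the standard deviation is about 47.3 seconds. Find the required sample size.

For a mean, the margin of error is E = z·σ/√n, so n = (zσ/E)².
At 99% confidence, z = 2.576.
n = (2.576 × 47.3 / 20.5)² = 35.33
Round up: n = 36.

n = 36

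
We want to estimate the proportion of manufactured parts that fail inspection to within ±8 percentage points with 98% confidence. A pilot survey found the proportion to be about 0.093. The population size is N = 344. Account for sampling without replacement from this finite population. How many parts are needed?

60

For a proportion with margin E = 0.08 at 98% confidence, z = 2.326.
n = p̂(1−p̂)(z/E)² = 0.093 × 0.907 × (2.326/0.08)² = 71.31 — call this n₀.
Finite-population correction with N = 344: n = n₀ / (1 + (n₀−1)/N) = 71.31 / 1.204 = 59.23
Round up: n = 60.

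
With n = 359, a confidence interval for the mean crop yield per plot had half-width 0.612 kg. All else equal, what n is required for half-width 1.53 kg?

58

Margin of error scales as 1/√n, so n₂ = n₁·(E₁/E₂)².
n₂ = 359 × (0.612/1.53)² = 359 × 0.16 = 57.44
Round up: n₂ = 58.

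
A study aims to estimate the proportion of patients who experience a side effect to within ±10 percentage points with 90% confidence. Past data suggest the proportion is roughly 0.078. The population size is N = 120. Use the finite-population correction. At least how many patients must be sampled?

For a proportion with margin E = 0.1 at 90% confidence, z = 1.645.
n = p̂(1−p̂)(z/E)² = 0.078 × 0.922 × (1.645/0.1)² = 19.46 — call this n₀.
Finite-population correction with N = 120: n = n₀ / (1 + (n₀−1)/N) = 19.46 / 1.154 = 16.86
Round up: n = 17.

17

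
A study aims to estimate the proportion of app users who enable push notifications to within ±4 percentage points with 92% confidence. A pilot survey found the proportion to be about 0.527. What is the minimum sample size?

n = 478

For a proportion with margin E = 0.04 at 92% confidence, z = 1.751.
n = p̂(1−p̂)(z/E)² = 0.527 × 0.473 × (1.751/0.04)² = 477.67
Round up: n = 478.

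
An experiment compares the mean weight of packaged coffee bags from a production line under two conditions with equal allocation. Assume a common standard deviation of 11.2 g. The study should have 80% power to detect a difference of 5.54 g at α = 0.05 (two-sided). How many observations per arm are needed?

For two equal groups, n per group = 2·((z_{α/2} + z_β)·σ/δ)².
z_{α/2} = 1.960; z_β = 0.842 (power 80%).
n = 2 × (2.802 × 11.2 / 5.54)² = 2 × 32.09 = 64.18
Round up: n = 65 per group.

65 per group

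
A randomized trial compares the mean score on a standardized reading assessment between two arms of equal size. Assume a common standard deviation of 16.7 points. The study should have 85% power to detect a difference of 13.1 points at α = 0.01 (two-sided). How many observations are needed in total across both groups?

For two equal groups, n per group = 2·((z_{α/2} + z_β)·σ/δ)².
z_{α/2} = 2.576; z_β = 1.036 (power 85%).
n = 2 × (3.612 × 16.7 / 13.1)² = 2 × 21.20 = 42.40
Round up: n = 43 per group.
Total across both groups: 2 × 43 = 86.

86 total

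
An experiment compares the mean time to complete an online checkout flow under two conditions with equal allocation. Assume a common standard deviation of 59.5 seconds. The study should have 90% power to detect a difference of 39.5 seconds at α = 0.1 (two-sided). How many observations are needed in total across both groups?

For two equal groups, n per group = 2·((z_{α/2} + z_β)·σ/δ)².
z_{α/2} = 1.645; z_β = 1.282 (power 90%).
n = 2 × (2.927 × 59.5 / 39.5)² = 2 × 19.44 = 38.88
Round up: n = 39 per group.
Total across both groups: 2 × 39 = 78.

78 total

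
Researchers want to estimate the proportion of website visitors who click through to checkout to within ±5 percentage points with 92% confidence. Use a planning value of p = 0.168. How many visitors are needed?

n = 172

For a proportion with margin E = 0.05 at 92% confidence, z = 1.751.
n = p̂(1−p̂)(z/E)² = 0.168 × 0.832 × (1.751/0.05)² = 171.42
Round up: n = 172.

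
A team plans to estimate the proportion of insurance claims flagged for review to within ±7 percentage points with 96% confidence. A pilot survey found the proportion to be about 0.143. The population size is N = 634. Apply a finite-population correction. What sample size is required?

91

For a proportion with margin E = 0.07 at 96% confidence, z = 2.054.
n = p̂(1−p̂)(z/E)² = 0.143 × 0.857 × (2.054/0.07)² = 105.52 — call this n₀.
Finite-population correction with N = 634: n = n₀ / (1 + (n₀−1)/N) = 105.52 / 1.165 = 90.58
Round up: n = 91.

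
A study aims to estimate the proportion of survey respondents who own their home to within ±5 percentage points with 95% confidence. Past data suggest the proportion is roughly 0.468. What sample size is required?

n = 383

For a proportion with margin E = 0.05 at 95% confidence, z = 1.960.
n = p̂(1−p̂)(z/E)² = 0.468 × 0.532 × (1.960/0.05)² = 382.59
Round up: n = 383.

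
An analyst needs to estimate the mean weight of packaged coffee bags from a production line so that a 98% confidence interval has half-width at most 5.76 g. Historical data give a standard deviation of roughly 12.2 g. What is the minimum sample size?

For a mean, the margin of error is E = z·σ/√n, so n = (zσ/E)².
At 98% confidence, z = 2.326.
n = (2.326 × 12.2 / 5.76)² = 24.27
Round up: n = 25.

25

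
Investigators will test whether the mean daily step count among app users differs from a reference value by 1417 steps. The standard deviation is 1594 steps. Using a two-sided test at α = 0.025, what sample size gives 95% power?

20

For a one-sample z-test, n = ((z_{α/2} + z_β)·σ/δ)².
z_{α/2} = 2.241 (two-sided α = 0.025); z_β = 1.645 (power 95% → β = 0.05).
n = (3.886 × 1594 / 1417)² = 19.11
Round up: n = 20.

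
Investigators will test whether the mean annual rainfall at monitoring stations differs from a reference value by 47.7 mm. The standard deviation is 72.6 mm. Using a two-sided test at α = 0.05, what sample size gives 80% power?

For a one-sample z-test, n = ((z_{α/2} + z_β)·σ/δ)².
z_{α/2} = 1.960 (two-sided α = 0.05); z_β = 0.842 (power 80% → β = 0.2).
n = (2.802 × 72.6 / 47.7)² = 18.19
Round up: n = 19.

19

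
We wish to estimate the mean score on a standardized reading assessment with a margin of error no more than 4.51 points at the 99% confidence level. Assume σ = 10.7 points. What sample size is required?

For a mean, the margin of error is E = z·σ/√n, so n = (zσ/E)².
At 99% confidence, z = 2.576.
n = (2.576 × 10.7 / 4.51)² = 37.35
Round up: n = 38.

n = 38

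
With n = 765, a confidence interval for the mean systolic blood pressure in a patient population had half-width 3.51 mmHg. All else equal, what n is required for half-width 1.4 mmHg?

Margin of error scales as 1/√n, so n₂ = n₁·(E₁/E₂)².
n₂ = 765 × (3.51/1.4)² = 765 × 6.286 = 4808.79
Round up: n₂ = 4809.

4809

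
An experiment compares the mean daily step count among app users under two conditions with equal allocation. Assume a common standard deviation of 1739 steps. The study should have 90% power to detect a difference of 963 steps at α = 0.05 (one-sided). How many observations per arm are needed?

56 per group

For two equal groups, n per group = 2·((z_α + z_β)·σ/δ)².
z_α = 1.645; z_β = 1.282 (power 90%).
n = 2 × (2.927 × 1739 / 963)² = 2 × 27.94 = 55.88
Round up: n = 56 per group.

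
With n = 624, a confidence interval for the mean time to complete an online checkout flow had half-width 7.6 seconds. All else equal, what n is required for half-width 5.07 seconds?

n = 1403

Margin of error scales as 1/√n, so n₂ = n₁·(E₁/E₂)².
n₂ = 624 × (7.6/5.07)² = 624 × 2.247 = 1402.13
Round up: n₂ = 1403.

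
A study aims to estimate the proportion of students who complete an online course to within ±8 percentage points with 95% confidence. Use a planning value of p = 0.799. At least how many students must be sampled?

n = 97

For a proportion with margin E = 0.08 at 95% confidence, z = 1.960.
n = p̂(1−p̂)(z/E)² = 0.799 × 0.201 × (1.960/0.08)² = 96.40
Round up: n = 97.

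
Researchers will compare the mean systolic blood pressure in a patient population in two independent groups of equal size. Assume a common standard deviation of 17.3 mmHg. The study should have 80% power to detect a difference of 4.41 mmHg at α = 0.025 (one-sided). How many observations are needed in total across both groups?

484 total

For two equal groups, n per group = 2·((z_α + z_β)·σ/δ)².
z_α = 1.960; z_β = 0.842 (power 80%).
n = 2 × (2.802 × 17.3 / 4.41)² = 2 × 120.82 = 241.64
Round up: n = 242 per group.
Total across both groups: 2 × 242 = 484.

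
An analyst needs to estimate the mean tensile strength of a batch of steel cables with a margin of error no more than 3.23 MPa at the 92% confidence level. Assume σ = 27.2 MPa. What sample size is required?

For a mean, the margin of error is E = z·σ/√n, so n = (zσ/E)².
At 92% confidence, z = 1.751.
n = (1.751 × 27.2 / 3.23)² = 217.42
Round up: n = 218.

218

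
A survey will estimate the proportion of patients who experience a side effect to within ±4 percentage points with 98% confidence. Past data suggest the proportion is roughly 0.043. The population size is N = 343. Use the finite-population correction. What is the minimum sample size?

For a proportion with margin E = 0.04 at 98% confidence, z = 2.326.
n = p̂(1−p̂)(z/E)² = 0.043 × 0.957 × (2.326/0.04)² = 139.15 — call this n₀.
Finite-population correction with N = 343: n = n₀ / (1 + (n₀−1)/N) = 139.15 / 1.403 = 99.18
Round up: n = 100.

100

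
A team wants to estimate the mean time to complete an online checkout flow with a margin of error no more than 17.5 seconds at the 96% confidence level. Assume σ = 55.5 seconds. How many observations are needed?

For a mean, the margin of error is E = z·σ/√n, so n = (zσ/E)².
At 96% confidence, z = 2.054.
n = (2.054 × 55.5 / 17.5)² = 42.43
Round up: n = 43.

n = 43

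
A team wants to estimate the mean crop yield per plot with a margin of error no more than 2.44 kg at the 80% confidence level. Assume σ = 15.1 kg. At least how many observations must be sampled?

For a mean, the margin of error is E = z·σ/√n, so n = (zσ/E)².
At 80% confidence, z = 1.282.
n = (1.282 × 15.1 / 2.44)² = 62.94
Round up: n = 63.

63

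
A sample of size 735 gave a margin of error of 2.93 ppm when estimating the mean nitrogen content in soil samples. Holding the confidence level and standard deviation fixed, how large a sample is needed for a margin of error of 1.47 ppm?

Margin of error scales as 1/√n, so n₂ = n₁·(E₁/E₂)².
n₂ = 735 × (2.93/1.47)² = 735 × 3.973 = 2920.15
Round up: n₂ = 2921.

n = 2921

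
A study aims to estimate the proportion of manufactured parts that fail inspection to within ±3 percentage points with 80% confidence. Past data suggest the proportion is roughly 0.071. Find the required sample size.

121

For a proportion with margin E = 0.03 at 80% confidence, z = 1.282.
n = p̂(1−p̂)(z/E)² = 0.071 × 0.929 × (1.282/0.03)² = 120.45
Round up: n = 121.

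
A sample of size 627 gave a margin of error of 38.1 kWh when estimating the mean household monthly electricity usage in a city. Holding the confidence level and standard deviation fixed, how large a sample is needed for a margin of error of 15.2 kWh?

Margin of error scales as 1/√n, so n₂ = n₁·(E₁/E₂)².
n₂ = 627 × (38.1/15.2)² = 627 × 6.283 = 3939.44
Round up: n₂ = 3940.

3940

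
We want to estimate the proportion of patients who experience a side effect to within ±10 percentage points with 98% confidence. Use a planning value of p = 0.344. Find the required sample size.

n = 123

For a proportion with margin E = 0.1 at 98% confidence, z = 2.326.
n = p̂(1−p̂)(z/E)² = 0.344 × 0.656 × (2.326/0.1)² = 122.09
Round up: n = 123.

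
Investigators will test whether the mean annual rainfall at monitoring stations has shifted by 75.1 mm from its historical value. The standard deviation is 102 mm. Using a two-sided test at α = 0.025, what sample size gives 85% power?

n = 20

For a one-sample z-test, n = ((z_{α/2} + z_β)·σ/δ)².
z_{α/2} = 2.241 (two-sided α = 0.025); z_β = 1.036 (power 85% → β = 0.15).
n = (3.277 × 102 / 75.1)² = 19.81
Round up: n = 20.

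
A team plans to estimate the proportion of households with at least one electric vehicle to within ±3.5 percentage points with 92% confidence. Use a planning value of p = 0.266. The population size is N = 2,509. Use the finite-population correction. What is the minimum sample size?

For a proportion with margin E = 0.035 at 92% confidence, z = 1.751.
n = p̂(1−p̂)(z/E)² = 0.266 × 0.734 × (1.751/0.035)² = 488.67 — call this n₀.
Finite-population correction with N = 2,509: n = n₀ / (1 + (n₀−1)/N) = 488.67 / 1.194 = 409.27
Round up: n = 410.

410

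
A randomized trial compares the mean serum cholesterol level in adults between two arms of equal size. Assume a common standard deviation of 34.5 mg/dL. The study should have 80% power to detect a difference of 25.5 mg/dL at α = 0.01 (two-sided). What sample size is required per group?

For two equal groups, n per group = 2·((z_{α/2} + z_β)·σ/δ)².
z_{α/2} = 2.576; z_β = 0.842 (power 80%).
n = 2 × (3.418 × 34.5 / 25.5)² = 2 × 21.38 = 42.76
Round up: n = 43 per group.

43 per group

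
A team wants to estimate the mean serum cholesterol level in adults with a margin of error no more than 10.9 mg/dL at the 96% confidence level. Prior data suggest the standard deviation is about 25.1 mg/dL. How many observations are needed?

For a mean, the margin of error is E = z·σ/√n, so n = (zσ/E)².
At 96% confidence, z = 2.054.
n = (2.054 × 25.1 / 10.9)² = 22.37
Round up: n = 23.

23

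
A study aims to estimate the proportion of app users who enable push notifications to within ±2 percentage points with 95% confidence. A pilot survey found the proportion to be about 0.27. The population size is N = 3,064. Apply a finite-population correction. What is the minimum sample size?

1171

For a proportion with margin E = 0.02 at 95% confidence, z = 1.960.
n = p̂(1−p̂)(z/E)² = 0.27 × 0.73 × (1.960/0.02)² = 1892.95 — call this n₀.
Finite-population correction with N = 3,064: n = n₀ / (1 + (n₀−1)/N) = 1892.95 / 1.617 = 1170.66
Round up: n = 1171.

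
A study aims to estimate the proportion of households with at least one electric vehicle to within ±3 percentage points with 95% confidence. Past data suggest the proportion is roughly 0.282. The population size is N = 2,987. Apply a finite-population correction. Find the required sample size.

671

For a proportion with margin E = 0.03 at 95% confidence, z = 1.960.
n = p̂(1−p̂)(z/E)² = 0.282 × 0.718 × (1.960/0.03)² = 864.26 — call this n₀.
Finite-population correction with N = 2,987: n = n₀ / (1 + (n₀−1)/N) = 864.26 / 1.289 = 670.49
Round up: n = 671.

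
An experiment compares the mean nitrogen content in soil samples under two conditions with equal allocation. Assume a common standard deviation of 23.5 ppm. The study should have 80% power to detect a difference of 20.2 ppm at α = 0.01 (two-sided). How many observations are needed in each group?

32 per group

For two equal groups, n per group = 2·((z_{α/2} + z_β)·σ/δ)².
z_{α/2} = 2.576; z_β = 0.842 (power 80%).
n = 2 × (3.418 × 23.5 / 20.2)² = 2 × 15.81 = 31.62
Round up: n = 32 per group.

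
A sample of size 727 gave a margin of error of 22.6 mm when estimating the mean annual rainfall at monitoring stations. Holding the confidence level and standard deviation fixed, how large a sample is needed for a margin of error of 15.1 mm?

n = 1629

Margin of error scales as 1/√n, so n₂ = n₁·(E₁/E₂)².
n₂ = 727 × (22.6/15.1)² = 727 × 2.24 = 1628.48
Round up: n₂ = 1629.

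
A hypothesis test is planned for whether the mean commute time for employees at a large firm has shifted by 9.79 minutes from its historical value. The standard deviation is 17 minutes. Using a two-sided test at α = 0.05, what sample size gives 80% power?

n = 24

For a one-sample z-test, n = ((z_{α/2} + z_β)·σ/δ)².
z_{α/2} = 1.960 (two-sided α = 0.05); z_β = 0.842 (power 80% → β = 0.2).
n = (2.802 × 17 / 9.79)² = 23.67
Round up: n = 24.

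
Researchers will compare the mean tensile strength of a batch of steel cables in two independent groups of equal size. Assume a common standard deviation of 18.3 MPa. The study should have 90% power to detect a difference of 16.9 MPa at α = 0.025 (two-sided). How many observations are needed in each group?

30 per group

For two equal groups, n per group = 2·((z_{α/2} + z_β)·σ/δ)².
z_{α/2} = 2.241; z_β = 1.282 (power 90%).
n = 2 × (3.523 × 18.3 / 16.9)² = 2 × 14.55 = 29.10
Round up: n = 30 per group.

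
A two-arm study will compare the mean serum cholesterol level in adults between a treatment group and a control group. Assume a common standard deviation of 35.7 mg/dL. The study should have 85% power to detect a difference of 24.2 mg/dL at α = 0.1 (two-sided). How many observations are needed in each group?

32 per group

For two equal groups, n per group = 2·((z_{α/2} + z_β)·σ/δ)².
z_{α/2} = 1.645; z_β = 1.036 (power 85%).
n = 2 × (2.681 × 35.7 / 24.2)² = 2 × 15.64 = 31.28
Round up: n = 32 per group.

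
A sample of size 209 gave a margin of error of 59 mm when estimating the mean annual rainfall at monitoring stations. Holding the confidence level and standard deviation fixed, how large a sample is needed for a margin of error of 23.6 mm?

n = 1307

Margin of error scales as 1/√n, so n₂ = n₁·(E₁/E₂)².
n₂ = 209 × (59/23.6)² = 209 × 6.25 = 1306.25
Round up: n₂ = 1307.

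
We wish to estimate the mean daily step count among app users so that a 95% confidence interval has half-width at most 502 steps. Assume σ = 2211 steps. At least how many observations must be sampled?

n = 75

For a mean, the margin of error is E = z·σ/√n, so n = (zσ/E)².
At 95% confidence, z = 1.960.
n = (1.960 × 2211 / 502)² = 74.52
Round up: n = 75.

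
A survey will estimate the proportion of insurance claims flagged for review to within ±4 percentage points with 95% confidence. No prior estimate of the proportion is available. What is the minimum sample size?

For a proportion with margin E = 0.04 at 95% confidence, z = 1.960.
With no prior estimate, use p = 0.5, which maximizes p(1−p) at 0.25.
n = 0.25 × (z/E)² = 0.25 × (1.960/0.04)² = 600.25
Round up: n = 601.

601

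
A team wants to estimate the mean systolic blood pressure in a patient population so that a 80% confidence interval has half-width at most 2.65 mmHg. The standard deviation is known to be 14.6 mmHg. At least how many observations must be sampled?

50

For a mean, the margin of error is E = z·σ/√n, so n = (zσ/E)².
At 80% confidence, z = 1.282.
n = (1.282 × 14.6 / 2.65)² = 49.89
Round up: n = 50.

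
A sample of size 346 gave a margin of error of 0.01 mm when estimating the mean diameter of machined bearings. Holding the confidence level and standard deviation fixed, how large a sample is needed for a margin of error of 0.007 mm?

707

Margin of error scales as 1/√n, so n₂ = n₁·(E₁/E₂)².
n₂ = 346 × (0.01/0.007)² = 346 × 2.041 = 706.19
Round up: n₂ = 707.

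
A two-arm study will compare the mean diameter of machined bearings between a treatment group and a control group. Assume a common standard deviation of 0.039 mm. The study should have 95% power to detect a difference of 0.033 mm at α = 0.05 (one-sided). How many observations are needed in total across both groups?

For two equal groups, n per group = 2·((z_α + z_β)·σ/δ)².
z_α = 1.645; z_β = 1.645 (power 95%).
n = 2 × (3.290 × 0.039 / 0.033)² = 2 × 15.12 = 30.24
Round up: n = 31 per group.
Total across both groups: 2 × 31 = 62.

62 total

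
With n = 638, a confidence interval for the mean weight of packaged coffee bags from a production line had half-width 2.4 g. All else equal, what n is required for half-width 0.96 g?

n = 3988

Margin of error scales as 1/√n, so n₂ = n₁·(E₁/E₂)².
n₂ = 638 × (2.4/0.96)² = 638 × 6.25 = 3987.50
Round up: n₂ = 3988.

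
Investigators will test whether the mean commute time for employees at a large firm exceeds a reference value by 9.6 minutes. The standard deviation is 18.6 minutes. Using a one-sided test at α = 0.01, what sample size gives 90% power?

49

For a one-sample z-test, n = ((z_α + z_β)·σ/δ)².
z_α = 2.326 (one-sided α = 0.01); z_β = 1.282 (power 90% → β = 0.1).
n = (3.608 × 18.6 / 9.6)² = 48.87
Round up: n = 49.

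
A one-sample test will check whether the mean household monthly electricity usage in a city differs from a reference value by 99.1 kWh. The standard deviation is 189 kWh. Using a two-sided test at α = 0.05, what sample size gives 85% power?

n = 33

For a one-sample z-test, n = ((z_{α/2} + z_β)·σ/δ)².
z_{α/2} = 1.960 (two-sided α = 0.05); z_β = 1.036 (power 85% → β = 0.15).
n = (2.996 × 189 / 99.1)² = 32.65
Round up: n = 33.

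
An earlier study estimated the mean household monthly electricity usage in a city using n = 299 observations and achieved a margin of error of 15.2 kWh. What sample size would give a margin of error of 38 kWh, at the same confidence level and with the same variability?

48

Margin of error scales as 1/√n, so n₂ = n₁·(E₁/E₂)².
n₂ = 299 × (15.2/38)² = 299 × 0.16 = 47.84
Round up: n₂ = 48.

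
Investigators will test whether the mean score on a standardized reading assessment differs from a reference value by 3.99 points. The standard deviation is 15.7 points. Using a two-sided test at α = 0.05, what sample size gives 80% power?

For a one-sample z-test, n = ((z_{α/2} + z_β)·σ/δ)².
z_{α/2} = 1.960 (two-sided α = 0.05); z_β = 0.842 (power 80% → β = 0.2).
n = (2.802 × 15.7 / 3.99)² = 121.56
Round up: n = 122.

122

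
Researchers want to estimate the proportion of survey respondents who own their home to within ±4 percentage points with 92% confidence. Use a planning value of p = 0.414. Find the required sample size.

465

For a proportion with margin E = 0.04 at 92% confidence, z = 1.751.
n = p̂(1−p̂)(z/E)² = 0.414 × 0.586 × (1.751/0.04)² = 464.89
Round up: n = 465.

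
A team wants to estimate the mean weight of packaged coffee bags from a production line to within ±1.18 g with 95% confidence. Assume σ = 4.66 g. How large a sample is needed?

For a mean, the margin of error is E = z·σ/√n, so n = (zσ/E)².
At 95% confidence, z = 1.960.
n = (1.960 × 4.66 / 1.18)² = 59.91
Round up: n = 60.

n = 60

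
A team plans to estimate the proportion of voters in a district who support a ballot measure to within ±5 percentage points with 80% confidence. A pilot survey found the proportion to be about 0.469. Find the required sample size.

For a proportion with margin E = 0.05 at 80% confidence, z = 1.282.
n = p̂(1−p̂)(z/E)² = 0.469 × 0.531 × (1.282/0.05)² = 163.72
Round up: n = 164.

n = 164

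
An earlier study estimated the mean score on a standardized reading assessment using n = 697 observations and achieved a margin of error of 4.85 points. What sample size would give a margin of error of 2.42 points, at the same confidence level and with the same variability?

Margin of error scales as 1/√n, so n₂ = n₁·(E₁/E₂)².
n₂ = 697 × (4.85/2.42)² = 697 × 4.017 = 2799.85
Round up: n₂ = 2800.

2800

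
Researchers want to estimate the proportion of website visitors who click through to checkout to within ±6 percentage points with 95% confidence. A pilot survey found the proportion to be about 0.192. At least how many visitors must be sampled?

For a proportion with margin E = 0.06 at 95% confidence, z = 1.960.
n = p̂(1−p̂)(z/E)² = 0.192 × 0.808 × (1.960/0.06)² = 165.55
Round up: n = 166.

166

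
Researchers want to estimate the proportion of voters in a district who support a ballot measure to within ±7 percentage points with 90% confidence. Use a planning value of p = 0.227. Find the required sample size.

97

For a proportion with margin E = 0.07 at 90% confidence, z = 1.645.
n = p̂(1−p̂)(z/E)² = 0.227 × 0.773 × (1.645/0.07)² = 96.90
Round up: n = 97.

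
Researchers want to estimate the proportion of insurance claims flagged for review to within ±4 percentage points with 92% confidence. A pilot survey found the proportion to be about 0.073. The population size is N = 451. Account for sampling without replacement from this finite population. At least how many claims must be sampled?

For a proportion with margin E = 0.04 at 92% confidence, z = 1.751.
n = p̂(1−p̂)(z/E)² = 0.073 × 0.927 × (1.751/0.04)² = 129.67 — call this n₀.
Finite-population correction with N = 451: n = n₀ / (1 + (n₀−1)/N) = 129.67 / 1.285 = 100.91
Round up: n = 101.

101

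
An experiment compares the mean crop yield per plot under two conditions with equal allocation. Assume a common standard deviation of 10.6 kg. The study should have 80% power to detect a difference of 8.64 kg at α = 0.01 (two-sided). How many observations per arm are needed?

36 per group

For two equal groups, n per group = 2·((z_{α/2} + z_β)·σ/δ)².
z_{α/2} = 2.576; z_β = 0.842 (power 80%).
n = 2 × (3.418 × 10.6 / 8.64)² = 2 × 17.58 = 35.16
Round up: n = 36 per group.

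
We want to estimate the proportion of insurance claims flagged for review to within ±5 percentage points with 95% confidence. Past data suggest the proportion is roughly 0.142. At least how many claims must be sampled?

188

For a proportion with margin E = 0.05 at 95% confidence, z = 1.960.
n = p̂(1−p̂)(z/E)² = 0.142 × 0.858 × (1.960/0.05)² = 187.22
Round up: n = 188.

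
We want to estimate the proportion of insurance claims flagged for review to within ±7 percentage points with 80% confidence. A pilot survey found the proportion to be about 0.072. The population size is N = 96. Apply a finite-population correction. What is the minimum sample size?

19

For a proportion with margin E = 0.07 at 80% confidence, z = 1.282.
n = p̂(1−p̂)(z/E)² = 0.072 × 0.928 × (1.282/0.07)² = 22.41 — call this n₀.
Finite-population correction with N = 96: n = n₀ / (1 + (n₀−1)/N) = 22.41 / 1.223 = 18.32
Round up: n = 19.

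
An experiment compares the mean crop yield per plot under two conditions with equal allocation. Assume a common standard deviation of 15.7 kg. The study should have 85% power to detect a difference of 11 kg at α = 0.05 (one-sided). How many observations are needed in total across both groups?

For two equal groups, n per group = 2·((z_α + z_β)·σ/δ)².
z_α = 1.645; z_β = 1.036 (power 85%).
n = 2 × (2.681 × 15.7 / 11)² = 2 × 14.64 = 29.28
Round up: n = 30 per group.
Total across both groups: 2 × 30 = 60.

60 total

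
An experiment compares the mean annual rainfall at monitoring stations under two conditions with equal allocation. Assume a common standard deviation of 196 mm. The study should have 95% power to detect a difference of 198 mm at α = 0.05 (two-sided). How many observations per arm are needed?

26 per group

For two equal groups, n per group = 2·((z_{α/2} + z_β)·σ/δ)².
z_{α/2} = 1.960; z_β = 1.645 (power 95%).
n = 2 × (3.605 × 196 / 198)² = 2 × 12.73 = 25.46
Round up: n = 26 per group.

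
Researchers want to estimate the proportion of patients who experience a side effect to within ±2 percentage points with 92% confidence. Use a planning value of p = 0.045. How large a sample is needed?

330

For a proportion with margin E = 0.02 at 92% confidence, z = 1.751.
n = p̂(1−p̂)(z/E)² = 0.045 × 0.955 × (1.751/0.02)² = 329.40
Round up: n = 330.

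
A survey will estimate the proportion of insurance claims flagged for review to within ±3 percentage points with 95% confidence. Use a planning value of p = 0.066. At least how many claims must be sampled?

264

For a proportion with margin E = 0.03 at 95% confidence, z = 1.960.
n = p̂(1−p̂)(z/E)² = 0.066 × 0.934 × (1.960/0.03)² = 263.12
Round up: n = 264.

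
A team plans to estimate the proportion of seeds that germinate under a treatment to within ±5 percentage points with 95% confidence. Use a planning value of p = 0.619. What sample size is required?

363

For a proportion with margin E = 0.05 at 95% confidence, z = 1.960.
n = p̂(1−p̂)(z/E)² = 0.619 × 0.381 × (1.960/0.05)² = 362.40
Round up: n = 363.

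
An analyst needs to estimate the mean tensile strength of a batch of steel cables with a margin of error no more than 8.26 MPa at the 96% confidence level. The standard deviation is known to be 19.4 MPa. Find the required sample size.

n = 24

For a mean, the margin of error is E = z·σ/√n, so n = (zσ/E)².
At 96% confidence, z = 2.054.
n = (2.054 × 19.4 / 8.26)² = 23.27
Round up: n = 24.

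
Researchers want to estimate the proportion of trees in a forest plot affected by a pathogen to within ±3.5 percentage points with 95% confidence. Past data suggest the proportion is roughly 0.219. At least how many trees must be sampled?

537

For a proportion with margin E = 0.035 at 95% confidence, z = 1.960.
n = p̂(1−p̂)(z/E)² = 0.219 × 0.781 × (1.960/0.035)² = 536.38
Round up: n = 537.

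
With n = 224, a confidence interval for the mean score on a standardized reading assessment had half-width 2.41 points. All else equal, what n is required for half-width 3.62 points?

Margin of error scales as 1/√n, so n₂ = n₁·(E₁/E₂)².
n₂ = 224 × (2.41/3.62)² = 224 × 0.4432 = 99.28
Round up: n₂ = 100.

n = 100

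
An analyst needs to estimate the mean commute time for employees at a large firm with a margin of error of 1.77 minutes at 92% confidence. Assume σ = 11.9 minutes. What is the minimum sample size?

139

For a mean, the margin of error is E = z·σ/√n, so n = (zσ/E)².
At 92% confidence, z = 1.751.
n = (1.751 × 11.9 / 1.77)² = 138.59
Round up: n = 139.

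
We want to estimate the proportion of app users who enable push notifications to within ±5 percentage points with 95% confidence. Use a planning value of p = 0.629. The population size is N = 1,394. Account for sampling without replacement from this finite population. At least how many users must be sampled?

For a proportion with margin E = 0.05 at 95% confidence, z = 1.960.
n = p̂(1−p̂)(z/E)² = 0.629 × 0.371 × (1.960/0.05)² = 358.59 — call this n₀.
Finite-population correction with N = 1,394: n = n₀ / (1 + (n₀−1)/N) = 358.59 / 1.257 = 285.27
Round up: n = 286.

n = 286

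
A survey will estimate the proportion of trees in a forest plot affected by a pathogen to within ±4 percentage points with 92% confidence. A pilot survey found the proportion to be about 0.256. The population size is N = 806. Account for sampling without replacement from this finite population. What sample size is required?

For a proportion with margin E = 0.04 at 92% confidence, z = 1.751.
n = p̂(1−p̂)(z/E)² = 0.256 × 0.744 × (1.751/0.04)² = 364.98 — call this n₀.
Finite-population correction with N = 806: n = n₀ / (1 + (n₀−1)/N) = 364.98 / 1.452 = 251.36
Round up: n = 252.

252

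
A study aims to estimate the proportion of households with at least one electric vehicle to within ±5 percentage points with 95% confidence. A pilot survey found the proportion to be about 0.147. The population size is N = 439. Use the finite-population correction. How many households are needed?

n = 135

For a proportion with margin E = 0.05 at 95% confidence, z = 1.960.
n = p̂(1−p̂)(z/E)² = 0.147 × 0.853 × (1.960/0.05)² = 192.68 — call this n₀.
Finite-population correction with N = 439: n = n₀ / (1 + (n₀−1)/N) = 192.68 / 1.437 = 134.08
Round up: n = 135.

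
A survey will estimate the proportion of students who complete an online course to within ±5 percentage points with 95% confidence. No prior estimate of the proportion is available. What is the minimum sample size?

385

For a proportion with margin E = 0.05 at 95% confidence, z = 1.960.
With no prior estimate, use p = 0.5, which maximizes p(1−p) at 0.25.
n = 0.25 × (z/E)² = 0.25 × (1.960/0.05)² = 384.16
Round up: n = 385.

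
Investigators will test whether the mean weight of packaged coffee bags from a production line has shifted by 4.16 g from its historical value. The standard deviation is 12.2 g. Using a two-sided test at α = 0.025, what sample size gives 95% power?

130

For a one-sample z-test, n = ((z_{α/2} + z_β)·σ/δ)².
z_{α/2} = 2.241 (two-sided α = 0.025); z_β = 1.645 (power 95% → β = 0.05).
n = (3.886 × 12.2 / 4.16)² = 129.88
Round up: n = 130.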